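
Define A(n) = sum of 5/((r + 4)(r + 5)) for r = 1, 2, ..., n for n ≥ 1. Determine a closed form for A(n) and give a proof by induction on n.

We claim A(n) = n/(n + 5) for all n ≥ 1.
When n = 1: A(1) = 1/6, and the closed form gives 1/6. They agree.
For the inductive step, assume it holds for an arbitrary r ≥ 1, so A(r) = r/(r + 5).
Then A(r+1) = A(r) + (5/((r + 5)(r + 6))) = (r/(r + 5)) + (5/((r + 5)(r + 6))).
Simplifying, A(r+1) = (r + 1)/(r + 6) = (r+1)/((r+1) + 5),
which is the closed form with n = r+1.
By induction, the statement is established for all n ≥ 1.

A(n) = n/(n + 5)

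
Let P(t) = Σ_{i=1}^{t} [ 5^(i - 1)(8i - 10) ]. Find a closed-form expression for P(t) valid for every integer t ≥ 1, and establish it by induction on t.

P(t) = 5^t(2t - 3) + 3

We claim P(t) = 5^t(2t - 3) + 3 for all t ≥ 1.
Base case (t = 1): P(1) = -2, and the closed form gives -2. They agree.
For the inductive step, assume it holds for an arbitrary i ≥ 1, so P(i) = 5^i(2i - 3) + 3.
Then P(i+1) = P(i) + (5^i(8i - 2)) = (5^i(2i - 3) + 3) + (5^i(8i - 2)).
Simplifying, P(i+1) = 10·5^i·i - 5·5^i + 3 = 5^(i+1)(2(i+1) - 3) + 3,
which is the closed form with t = i+1.
This completes the induction.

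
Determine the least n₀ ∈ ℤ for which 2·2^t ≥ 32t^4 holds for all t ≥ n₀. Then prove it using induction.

n₀ = 22

At t = 21: 4194304 < 6223392, so the inequality fails and n₀ ≥ 22. We prove 2·2^t ≥ 32t^4 for all t ≥ 22.
Base case (t = 22): 2·2^t = 8388608 and 32t^4 = 7496192, so 8388608 ≥ 7496192.
For the inductive step, assume it holds for an arbitrary m ≥ 22, so 2·2^m ≥ 32m^4.
Then 2·2^(m + 1) = 2·(2·2^m) ≥ 2·(32m^4).
Also, for m ≥ 22 we have 2·(32m^4) ≥ 32(m+1)^4, since 2 ≥ (1 + 1/m)^4 for all m ≥ 22.
Combining, 2·2^(m + 1) ≥ 32(m+1)^4.
This completes the induction.
Hence the smallest such n₀ is 22.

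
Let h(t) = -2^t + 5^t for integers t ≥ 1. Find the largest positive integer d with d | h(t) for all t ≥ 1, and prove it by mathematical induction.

Computing the first values: h(1) = 3 and h(2) = 21; gcd(3, 21) = 3, so d ≤ 3.
We prove 3 | -2^t + 5^t for all t ≥ 1 by induction on t.
For the base case t = 1: h(1) = 3 = 3·(1), so 3 | h(1).
Suppose the result is true for t = k, i.e. 3 | h(k). Then
5^{k+1} − 2^{k+1} = 5·5^k − 2·2^k = 5·(5^k − 2^k) + (3)·2^k. The first term is divisible by 3 by the inductive hypothesis, and the second term (3)·2^k is divisible by 3 since 3 | 3. Hence 3 | h(k+1).
By the principle of mathematical induction, the result holds for all t ≥ 1.
Therefore the largest such d is 3.

d = 3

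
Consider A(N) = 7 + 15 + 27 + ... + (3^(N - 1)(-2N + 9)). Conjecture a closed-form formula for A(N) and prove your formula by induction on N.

A(N) = 3^N(-N + 5) - 5

We claim A(N) = 3^N(-N + 5) - 5 for all N ≥ 1.
For the base case N = 1: A(1) = 7, and the closed form gives 7. They agree.
Suppose the result is true for N = i, so A(i) = 3^i(-i + 5) - 5.
Then A(i+1) = A(i) + (3^i(-2i + 7)) = (3^i(-i + 5) - 5) + (3^i(-2i + 7)).
Simplifying, A(i+1) = -3·3^i·i + 12·3^i - 5 = 3^(i+1)(-(i+1) + 5) - 5,
which is the closed form with N = i+1.
Hence, by induction on N, the claim holds for every N ≥ 1.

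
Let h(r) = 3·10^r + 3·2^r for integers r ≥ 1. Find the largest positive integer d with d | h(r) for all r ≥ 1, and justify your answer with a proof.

Computing the first values: h(1) = 36 and h(2) = 312; gcd(36, 312) = 12, so d ≤ 12.
We prove 12 | 3·10^r + 3·2^r for all r ≥ 1 by induction on r.
When r = 1: h(1) = 36 = 12·(3), so 12 | h(1).
Suppose the result is true for r = p, i.e. 12 | h(p). Then
h(p+1) − 10·h(p) = (3·10^(p+1) + 3·2^(p+1)) − 10·(3·10^p + 3·2^p) = (3)·2^p·(2 − 10) = (-24)·2^p. Since 12 | h(p) by the inductive hypothesis, 12 | 10·h(p); and 12 | -24 since -24 = 12·-2. Therefore 12 | h(p+1).
Hence, by induction on r, the claim holds for every r ≥ 1.
Therefore the largest such d is 12.

d = 12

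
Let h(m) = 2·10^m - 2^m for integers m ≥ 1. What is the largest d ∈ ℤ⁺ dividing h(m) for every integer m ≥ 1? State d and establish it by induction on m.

Computing the first values: h(1) = 18 and h(2) = 196; gcd(18, 196) = 2, so d ≤ 2.
We prove 2 | 2·10^m - 2^m for all m ≥ 1 by induction on m.
Base case (m = 1): h(1) = 18 = 2·(9), so 2 | h(1).
Inductive step: assume the claim holds for m = j, i.e. 2 | h(j). Then
h(j+1) − 10·h(j) = (2·10^(j+1) - 2^(j+1)) − 10·(2·10^j - 2^j) = (-1)·2^j·(2 − 10) = (8)·2^j. Since 2 | h(j) by the inductive hypothesis, 2 | 10·h(j); and 2 | 8 since 8 = 2·4. Therefore 2 | h(j+1).
Hence, by induction on m, the claim holds for every m ≥ 1.
Therefore the largest such d is 2.

d = 2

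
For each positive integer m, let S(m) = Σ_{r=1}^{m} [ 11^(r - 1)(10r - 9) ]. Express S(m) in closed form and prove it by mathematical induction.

S(m) = 11^m(m - 1) + 1

We claim S(m) = 11^m(m - 1) + 1 for all m ≥ 1.
When m = 1: S(1) = 1, and the closed form gives 1. They agree.
Inductive step: suppose the statement holds for some r ≥ 1, so S(r) = 11^r(r - 1) + 1.
Then S(r+1) = S(r) + (11^r(10r + 1)) = (11^r(r - 1) + 1) + (11^r(10r + 1)).
Simplifying, S(r+1) = 11^(r + 1)r + 1 = 11^(r+1)((r+1) - 1) + 1,
which is the closed form with m = r+1.
This completes the induction.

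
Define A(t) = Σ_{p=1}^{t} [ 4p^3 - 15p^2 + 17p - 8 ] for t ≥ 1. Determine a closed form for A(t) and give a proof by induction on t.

A(t) = t(t^3 - 3t^2 + 2t - 2)

We claim A(t) = t(t^3 - 3t^2 + 2t - 2) for all t ≥ 1.
Base case (t = 1): A(1) = -2, and the closed form gives -2. They agree.
Suppose the result is true for t = p, so A(p) = p(p^3 - 3p^2 + 2p - 2).
Then A(p+1) = A(p) + (4p^3 - 3p^2 - p - 2) = (p(p^3 - 3p^2 + 2p - 2)) + (4p^3 - 3p^2 - p - 2).
Simplifying, A(p+1) = (p + 1)(p^3 - p - 2) = (p+1)((p+1)^3 - 3(p+1)^2 + 2(p+1) - 2),
which is the closed form with t = p+1.
By the principle of mathematical induction, the result holds for all t ≥ 1.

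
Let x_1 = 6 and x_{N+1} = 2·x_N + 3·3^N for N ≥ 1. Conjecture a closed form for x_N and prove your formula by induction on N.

x_N = -3·2^(N - 1) + 3^(N + 1)

Computing the first terms: x_1 = 6, x_2 = 21, x_3 = 69. This suggests x_N = -3·2^(N - 1) + 3^(N + 1).
Base step (N = 1): the formula gives 6 = 6 = x_1.
Suppose the result is true for N = i, so x_i = -3·2^(i - 1) + 3^(i + 1).
Then x_{i+1} = 2·x_i + 3·3^i = 2·(-3·2^(i - 1) + 3^(i + 1)) + 3·3^i = -3·2^i + 3^(i + 2) = -3·2^((i+1) - 1) + 3^((i+1) + 1),
which is the claimed formula at N = i+1.
By induction, the statement is established for all N ≥ 1.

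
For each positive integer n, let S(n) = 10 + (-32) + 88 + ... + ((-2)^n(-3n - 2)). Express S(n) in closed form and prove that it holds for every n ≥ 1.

We claim S(n) = -2(-2)^n(n + 1) + 2 for all n ≥ 1.
Base step (n = 1): S(1) = 10, and the closed form gives 10. They agree.
For the inductive step, assume it holds for an arbitrary m ≥ 1, so S(m) = -2(-2)^m(m + 1) + 2.
Then S(m+1) = S(m) + (2(-2)^m(3m + 5)) = (-2(-2)^m(m + 1) + 2) + (2(-2)^m(3m + 5)).
Simplifying, S(m+1) = 4(-2)^m·m + 8(-2)^m + 2 = -2(-2)^(m+1)((m+1) + 1) + 2,
which is the closed form with n = m+1.
By the principle of mathematical induction, the result holds for all n ≥ 1.

S(n) = -2(-2)^n(n + 1) + 2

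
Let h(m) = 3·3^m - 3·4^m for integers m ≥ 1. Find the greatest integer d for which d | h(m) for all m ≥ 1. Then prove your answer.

d = 3

Computing the first values: h(1) = -3 and h(2) = -21; gcd(-3, -21) = 3, so d ≤ 3.
We prove 3 | 3·3^m - 3·4^m for all m ≥ 1 by induction on m.
Base case (m = 1): h(1) = -3 = 3·(-1), so 3 | h(1).
For the inductive step, assume it holds for an arbitrary p ≥ 1, i.e. 3 | h(p). Then
h(p+1) − 4·h(p) = (3·3^(p+1) - 3·4^(p+1)) − 4·(3·3^p - 3·4^p) = (3)·3^p·(3 − 4) = (-3)·3^p. Since 3 | h(p) by the inductive hypothesis, 3 | 4·h(p); and 3 | -3 since -3 = 3·-1. Therefore 3 | h(p+1).
This completes the induction.
Therefore the largest such d is 3.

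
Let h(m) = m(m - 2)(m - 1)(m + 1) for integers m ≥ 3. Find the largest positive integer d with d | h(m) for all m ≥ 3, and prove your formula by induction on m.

Computing the first values: h(3) = 24 and h(4) = 120; gcd(24, 120) = 24, so d ≤ 24.
We prove 24 | m(m - 2)(m - 1)(m + 1) for all m ≥ 3 by induction on m.
Base step (m = 3): h(3) = 24 = 24·(1), so 24 | h(3).
Inductive step: assume the claim holds for m = p, i.e. 24 | h(p). Then
h(p+1) − h(p) = (p-1)·p·(p+1)·(p+2) − (p-2)·(p-1)·p·(p+1) = (p-1)·p·(p+1)·[(p+2) − (p-2)] = 4·(p-1)·p·(p+1). The product of 3 consecutive integers is divisible by (3)! = 6, so h(p+1) − h(p) is divisible by 4·6 = 24. By the inductive hypothesis 24 | h(p), hence 24 | h(p+1).
By the principle of mathematical induction, the result holds for all m ≥ 3.
Therefore the largest such d is 24.

d = 24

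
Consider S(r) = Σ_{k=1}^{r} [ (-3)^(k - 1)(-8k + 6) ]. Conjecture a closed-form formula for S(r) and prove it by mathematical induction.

We claim S(r) = (-3)^r(2r - 1) + 1 for all r ≥ 1.
Base case (r = 1): S(1) = -2, and the closed form gives -2. They agree.
Suppose the result is true for r = k, so S(k) = (-3)^k(2k - 1) + 1.
Then S(k+1) = S(k) + ((-3)^k(-8k - 2)) = ((-3)^k(2k - 1) + 1) + ((-3)^k(-8k - 2)).
Simplifying, S(k+1) = -6(-3)^k·k - 3(-3)^k + 1 = (-3)^(k+1)(2(k+1) - 1) + 1,
which is the closed form with r = k+1.
Hence, by induction on r, the claim holds for every r ≥ 1.

S(r) = (-3)^r(2r - 1) + 1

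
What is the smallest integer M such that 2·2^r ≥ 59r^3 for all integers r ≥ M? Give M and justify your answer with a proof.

M = 18

At r = 17: 262144 < 289867, so the inequality fails and M ≥ 18. We prove 2·2^r ≥ 59r^3 for all r ≥ 18.
For the base case r = 18: 2·2^r = 524288 and 59r^3 = 344088, so 524288 ≥ 344088.
Inductive step: assume the claim holds for r = k, so 2·2^k ≥ 59k^3.
Then 2·2^(k + 1) = 2·(2·2^k) ≥ 2·(59k^3).
Also, for k ≥ 18 we have 2·(59k^3) ≥ 59(k+1)^3, since 2 ≥ (1 + 1/k)^3 for all k ≥ 18.
Combining, 2·2^(k + 1) ≥ 59(k+1)^3.
By the principle of mathematical induction, the result holds for all r ≥ 18.
Hence the smallest such M is 18.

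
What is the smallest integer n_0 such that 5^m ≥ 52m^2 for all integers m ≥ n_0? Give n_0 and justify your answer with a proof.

At m = 4: 625 < 832, so the inequality fails and n_0 ≥ 5. We prove 5^m ≥ 52m^2 for all m ≥ 5.
Base step (m = 5): 5^m = 3125 and 52m^2 = 1300, so 3125 ≥ 1300.
Suppose the result is true for m = k, so 5^k ≥ 52k^2.
Then 5^(k + 1) = 5·(5^k) ≥ 5·(52k^2).
Also, for k ≥ 5 we have 5·(52k^2) ≥ 52(k+1)^2, since 5 ≥ (1 + 1/k)^2 for all k ≥ 5.
Combining, 5^(k + 1) ≥ 52(k+1)^2.
Hence, by induction on m, the claim holds for every m ≥ 5.
Hence the smallest such n_0 is 5.

n_0 = 5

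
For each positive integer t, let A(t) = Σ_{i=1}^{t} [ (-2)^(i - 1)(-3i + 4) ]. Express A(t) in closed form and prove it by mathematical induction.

We claim A(t) = (-2)^t(t - 1) + 1 for all t ≥ 1.
Base step (t = 1): A(1) = 1, and the closed form gives 1. They agree.
For the inductive step, assume it holds for an arbitrary i ≥ 1, so A(i) = (-2)^i(i - 1) + 1.
Then A(i+1) = A(i) + ((-2)^i(-3i + 1)) = ((-2)^i(i - 1) + 1) + ((-2)^i(-3i + 1)).
Simplifying, A(i+1) = (-2)^(i + 1)i + 1 = (-2)^(i+1)((i+1) - 1) + 1,
which is the closed form with t = i+1.
By induction, the statement is established for all t ≥ 1.

A(t) = (-2)^t(t - 1) + 1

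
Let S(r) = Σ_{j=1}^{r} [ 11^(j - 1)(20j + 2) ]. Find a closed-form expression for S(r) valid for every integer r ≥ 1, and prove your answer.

We claim S(r) = 2·11^r·r for all r ≥ 1.
For the base case r = 1: S(1) = 22, and the closed form gives 22. They agree.
Suppose the result is true for r = j, so S(j) = 2·11^j·j.
Then S(j+1) = S(j) + (11^j(20j + 22)) = (2·11^j·j) + (11^j(20j + 22)).
Simplifying, S(j+1) = 22·11^j(j + 1) = 2·11^(j+1)·(j+1),
which is the closed form with r = j+1.
By induction, the statement is established for all r ≥ 1.

S(r) = 2·11^r·r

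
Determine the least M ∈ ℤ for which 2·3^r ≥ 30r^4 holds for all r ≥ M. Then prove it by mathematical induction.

M = 12

At r = 11: 354294 < 439230, so the inequality fails and M ≥ 12. We prove 2·3^r ≥ 30r^4 for all r ≥ 12.
When r = 12: 2·3^r = 1062882 and 30r^4 = 622080, so 1062882 ≥ 622080.
Suppose the result is true for r = i, so 2·3^i ≥ 30i^4.
Then 2·3^(i + 1) = 3·(2·3^i) ≥ 3·(30i^4).
Also, for i ≥ 12 we have 3·(30i^4) ≥ 30(i+1)^4, since 3 ≥ (1 + 1/i)^4 for all i ≥ 12.
Combining, 2·3^(i + 1) ≥ 30(i+1)^4.
By induction, the statement is established for all r ≥ 12.
Hence the smallest such M is 12.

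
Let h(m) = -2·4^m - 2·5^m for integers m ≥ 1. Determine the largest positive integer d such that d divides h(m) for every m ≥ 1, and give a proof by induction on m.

Computing the first values: h(1) = -18 and h(2) = -82; gcd(-18, -82) = 2, so d ≤ 2.
We prove 2 | -2·4^m - 2·5^m for all m ≥ 1 by induction on m.
Base case (m = 1): h(1) = -18 = 2·(-9), so 2 | h(1).
For the inductive step, assume it holds for an arbitrary j ≥ 1, i.e. 2 | h(j). Then
h(j+1) − 5·h(j) = (-2·4^(j+1) - 2·5^(j+1)) − 5·(-2·4^j - 2·5^j) = (-2)·4^j·(4 − 5) = (2)·4^j. Since 2 | h(j) by the inductive hypothesis, 2 | 5·h(j); and 2 | 2 since 2 = 2·1. Therefore 2 | h(j+1).
This completes the induction.
Therefore the largest such d is 2.

d = 2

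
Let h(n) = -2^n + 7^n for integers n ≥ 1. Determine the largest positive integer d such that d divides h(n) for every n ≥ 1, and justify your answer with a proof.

d = 5

Computing the first values: h(1) = 5 and h(2) = 45; gcd(5, 45) = 5, so d ≤ 5.
We prove 5 | -2^n + 7^n for all n ≥ 1 by induction on n.
Base case (n = 1): h(1) = 5 = 5·(1), so 5 | h(1).
Inductive step: assume the claim holds for n = m, i.e. 5 | h(m). Then
7^{m+1} − 2^{m+1} = 7·7^m − 2·2^m = 7·(7^m − 2^m) + (5)·2^m. The first term is divisible by 5 by the inductive hypothesis, and the second term (5)·2^m is divisible by 5 since 5 | 5. Hence 5 | h(m+1).
By induction, the statement is established for all n ≥ 1.
Therefore the largest such d is 5.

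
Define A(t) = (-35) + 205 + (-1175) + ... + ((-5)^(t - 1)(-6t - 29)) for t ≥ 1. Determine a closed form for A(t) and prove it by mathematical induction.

A(t) = (-5)^t(t + 5) - 5

We claim A(t) = (-5)^t(t + 5) - 5 for all t ≥ 1.
Base case (t = 1): A(1) = -35, and the closed form gives -35. They agree.
Inductive step: assume the claim holds for t = j, so A(j) = (-5)^j(j + 5) - 5.
Then A(j+1) = A(j) + ((-5)^j(-6j - 35)) = ((-5)^j(j + 5) - 5) + ((-5)^j(-6j - 35)).
Simplifying, A(j+1) = -5(-5)^j·j - 30(-5)^j - 5 = (-5)^(j+1)((j+1) + 5) - 5,
which is the closed form with t = j+1.
By the principle of mathematical induction, the result holds for all t ≥ 1.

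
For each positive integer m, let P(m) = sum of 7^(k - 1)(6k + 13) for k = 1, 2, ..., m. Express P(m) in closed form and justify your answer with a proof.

We claim P(m) = 7^m(m + 2) - 2 for all m ≥ 1.
For the base case m = 1: P(1) = 19, and the closed form gives 19. They agree.
Suppose the result is true for m = k, so P(k) = 7^k(k + 2) - 2.
Then P(k+1) = P(k) + (7^k(6k + 19)) = (7^k(k + 2) - 2) + (7^k(6k + 19)).
Simplifying, P(k+1) = 7·7^k·k + 21·7^k - 2 = 7^(k+1)((k+1) + 2) - 2,
which is the closed form with m = k+1.
By the principle of mathematical induction, the result holds for all m ≥ 1.

P(m) = 7^m(m + 2) - 2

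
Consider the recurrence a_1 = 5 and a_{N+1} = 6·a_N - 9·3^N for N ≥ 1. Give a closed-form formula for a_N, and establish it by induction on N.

Computing the first terms: a_1 = 5, a_2 = 3, a_3 = -63. This suggests a_N = 3^(N + 1) - 4·6^(N - 1).
For the base case N = 1: the formula gives 5 = 5 = a_1.
Suppose the result is true for N = k, so a_k = 3^(k + 1) - 4·6^(k - 1).
Then a_{k+1} = 6·a_k - 9·3^k = 6·(3^(k + 1) - 4·6^(k - 1)) - 9·3^k = 3^(k + 2) - 4·6^k = 3^((k+1) + 1) - 4·6^((k+1) - 1),
which is the claimed formula at N = k+1.
This completes the induction.

a_N = 3^(N + 1) - 4·6^(N - 1)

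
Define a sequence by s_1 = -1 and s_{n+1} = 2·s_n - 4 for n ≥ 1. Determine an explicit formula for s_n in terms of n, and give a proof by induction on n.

Computing the first terms: s_1 = -1, s_2 = -6, s_3 = -16. This suggests s_n = -5·2^(n - 1) + 4.
For the base case n = 1: the formula gives -1 = -1 = s_1.
Inductive step: assume the claim holds for n = i, so s_i = -5·2^(i - 1) + 4.
Then s_{i+1} = 2·s_i - 4 = 2·(-5·2^(i - 1) + 4) - 4 = -5·2^i + 4 = -5·2^((i+1) - 1) + 4,
which is the claimed formula at n = i+1.
This completes the induction.

s_n = -5·2^(n - 1) + 4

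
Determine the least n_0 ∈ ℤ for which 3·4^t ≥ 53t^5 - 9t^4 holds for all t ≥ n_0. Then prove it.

n_0 = 11

At t = 10: 3145728 < 5210000, so the inequality fails and n_0 ≥ 11. We prove 3·4^t ≥ 53t^5 - 9t^4 for all t ≥ 11.
When t = 11: 3·4^t = 12582912 and 53t^5 - 9t^4 = 8403934, so 12582912 ≥ 8403934.
For the inductive step, assume it holds for an arbitrary p ≥ 11, so 3·4^p ≥ 53p^5 - 9p^4.
Then 3·4^(p + 1) = 4·(3·4^p) ≥ 4·(53p^5 - 9p^4).
Also, for p ≥ 11 we have 4·(53p^5 - 9p^4) ≥ 53(p+1)^5 - 9(p+1)^4, since 4·(53p^5 - 9p^4) − (53(p+1)^5 - 9(p+1)^4) = 159p^5 - 292p^4 - 494p^3 - 476p^2 - 229p - 44, which is nonnegative for all p ≥ 11.
Combining, 3·4^(p + 1) ≥ 53(p+1)^5 - 9(p+1)^4.
Hence, by induction on t, the claim holds for every t ≥ 11.
Hence the smallest such n_0 is 11.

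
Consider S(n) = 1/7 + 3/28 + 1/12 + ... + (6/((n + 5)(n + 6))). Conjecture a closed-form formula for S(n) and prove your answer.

S(n) = n/(n + 6)

We claim S(n) = n/(n + 6) for all n ≥ 1.
Base case (n = 1): S(1) = 1/7, and the closed form gives 1/7. They agree.
Suppose the result is true for n = m, so S(m) = m/(m + 6).
Then S(m+1) = S(m) + (6/((m + 6)(m + 7))) = (m/(m + 6)) + (6/((m + 6)(m + 7))).
Simplifying, S(m+1) = (m + 1)/(m + 7) = (m+1)/((m+1) + 6),
which is the closed form with n = m+1.
Hence, by induction on n, the claim holds for every n ≥ 1.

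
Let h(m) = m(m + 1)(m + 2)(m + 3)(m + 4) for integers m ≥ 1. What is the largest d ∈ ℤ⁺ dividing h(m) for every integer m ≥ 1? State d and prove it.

d = 120

Computing the first values: h(1) = 120 and h(2) = 720; gcd(120, 720) = 120, so d ≤ 120.
We prove 120 | m(m + 1)(m + 2)(m + 3)(m + 4) for all m ≥ 1 by induction on m.
For the base case m = 1: h(1) = 120 = 120·(1), so 120 | h(1).
Inductive step: assume the claim holds for m = p, i.e. 120 | h(p). Then
h(p+1) − h(p) = (p+1)·(p+2)·(p+3)·(p+4)·(p+5) − p·(p+1)·(p+2)·(p+3)·(p+4) = (p+1)·(p+2)·(p+3)·(p+4)·[(p+5) − p] = 5·(p+1)·(p+2)·(p+3)·(p+4). The product of 4 consecutive integers is divisible by (4)! = 24, so h(p+1) − h(p) is divisible by 5·24 = 120. By the inductive hypothesis 120 | h(p), hence 120 | h(p+1).
By the principle of mathematical induction, the result holds for all m ≥ 1.
Therefore the largest such d is 120.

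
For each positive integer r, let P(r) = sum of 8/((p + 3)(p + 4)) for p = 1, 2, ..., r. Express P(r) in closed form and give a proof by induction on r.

We claim P(r) = 2r/(r + 4) for all r ≥ 1.
Base step (r = 1): P(1) = 2/5, and the closed form gives 2/5. They agree.
Inductive step: assume the claim holds for r = p, so P(p) = 2p/(p + 4).
Then P(p+1) = P(p) + (8/((p + 4)(p + 5))) = (2p/(p + 4)) + (8/((p + 4)(p + 5))).
Simplifying, P(p+1) = 2(p + 1)/(p + 5) = 2(p+1)/((p+1) + 4),
which is the closed form with r = p+1.
Hence, by induction on r, the claim holds for every r ≥ 1.

P(r) = 2r/(r + 4)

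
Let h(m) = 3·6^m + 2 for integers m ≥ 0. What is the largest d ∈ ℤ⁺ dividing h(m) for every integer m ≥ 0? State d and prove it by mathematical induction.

d = 5

Computing the first values: h(0) = 5 and h(1) = 20; gcd(5, 20) = 5, so d ≤ 5.
We prove 5 | 3·6^m + 2 for all m ≥ 0 by induction on m.
When m = 0: h(0) = 5 = 5·(1), so 5 | h(0).
For the inductive step, assume it holds for an arbitrary p ≥ 0, i.e. 5 | h(p). Then
h(p+1) = 3·6^(p+1) + 2 = 6·(3·6^p + 2) - 10 = 6·h(p) - 10. The first term is divisible by 5 by the inductive hypothesis, and -10 is divisible by 5. Hence 5 | h(p+1).
By induction, the statement is established for all m ≥ 0.
Therefore the largest such d is 5.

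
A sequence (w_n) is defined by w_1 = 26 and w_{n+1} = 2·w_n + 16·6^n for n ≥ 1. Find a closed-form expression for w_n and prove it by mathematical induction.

w_n = 2^n + 4·6^n

Computing the first terms: w_1 = 26, w_2 = 148, w_3 = 872. This suggests w_n = 2^n + 4·6^n.
Base case (n = 1): the formula gives 26 = 26 = w_1.
For the inductive step, assume it holds for an arbitrary r ≥ 1, so w_r = 2^r + 4·6^r.
Then w_{r+1} = 2·w_r + 16·6^r = 2·(2^r + 4·6^r) + 16·6^r = 2^(r + 1) + 4·6^(r + 1),
which is the claimed formula at n = r+1.
By induction, the statement is established for all n ≥ 1.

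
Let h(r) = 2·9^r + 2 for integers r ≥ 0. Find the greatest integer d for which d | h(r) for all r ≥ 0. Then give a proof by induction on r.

Computing the first values: h(0) = 4 and h(1) = 20; gcd(4, 20) = 4, so d ≤ 4.
We prove 4 | 2·9^r + 2 for all r ≥ 0 by induction on r.
For the base case r = 0: h(0) = 4 = 4·(1), so 4 | h(0).
Suppose the result is true for r = i, i.e. 4 | h(i). Then
h(i+1) = 2·9^(i+1) + 2 = 9·(2·9^i + 2) - 16 = 9·h(i) - 16. The first term is divisible by 4 by the inductive hypothesis, and -16 is divisible by 4. Hence 4 | h(i+1).
Hence, by induction on r, the claim holds for every r ≥ 0.
Therefore the largest such d is 4.

d = 4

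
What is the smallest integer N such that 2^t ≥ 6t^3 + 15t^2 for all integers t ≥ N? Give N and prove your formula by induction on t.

N = 15

At t = 14: 16384 < 19404, so the inequality fails and N ≥ 15. We prove 2^t ≥ 6t^3 + 15t^2 for all t ≥ 15.
Base step (t = 15): 2^t = 32768 and 6t^3 + 15t^2 = 23625, so 32768 ≥ 23625.
Inductive step: assume the claim holds for t = k, so 2^k ≥ 6k^3 + 15k^2.
Then 2^(k + 1) = 2·(2^k) ≥ 2·(6k^3 + 15k^2).
Also, for k ≥ 15 we have 2·(6k^3 + 15k^2) ≥ 6(k+1)^3 + 15(k+1)^2, since 2·(6k^3 + 15k^2) − (6(k+1)^3 + 15(k+1)^2) = 6k^3 - 3k^2 - 48k - 21, which is nonnegative for all k ≥ 15.
Combining, 2^(k + 1) ≥ 6(k+1)^3 + 15(k+1)^2.
By the principle of mathematical induction, the result holds for all t ≥ 15.
Hence the smallest such N is 15.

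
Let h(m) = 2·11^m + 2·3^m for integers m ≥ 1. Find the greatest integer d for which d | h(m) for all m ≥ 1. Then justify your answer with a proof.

d = 4

Computing the first values: h(1) = 28 and h(2) = 260; gcd(28, 260) = 4, so d ≤ 4.
We prove 4 | 2·11^m + 2·3^m for all m ≥ 1 by induction on m.
For the base case m = 1: h(1) = 28 = 4·(7), so 4 | h(1).
For the inductive step, assume it holds for an arbitrary i ≥ 1, i.e. 4 | h(i). Then
h(i+1) − 11·h(i) = (2·11^(i+1) + 2·3^(i+1)) − 11·(2·11^i + 2·3^i) = (2)·3^i·(3 − 11) = (-16)·3^i. Since 4 | h(i) by the inductive hypothesis, 4 | 11·h(i); and 4 | -16 since -16 = 4·-4. Therefore 4 | h(i+1).
This completes the induction.
Therefore the largest such d is 4.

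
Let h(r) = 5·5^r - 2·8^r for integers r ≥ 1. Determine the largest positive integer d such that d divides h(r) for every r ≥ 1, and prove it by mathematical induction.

Computing the first values: h(1) = 9 and h(2) = -3; gcd(9, -3) = 3, so d ≤ 3.
We prove 3 | 5·5^r - 2·8^r for all r ≥ 1 by induction on r.
Base step (r = 1): h(1) = 9 = 3·(3), so 3 | h(1).
For the inductive step, assume it holds for an arbitrary j ≥ 1, i.e. 3 | h(j). Then
h(j+1) − 8·h(j) = (5·5^(j+1) - 2·8^(j+1)) − 8·(5·5^j - 2·8^j) = (5)·5^j·(5 − 8) = (-15)·5^j. Since 3 | h(j) by the inductive hypothesis, 3 | 8·h(j); and 3 | -15 since -15 = 3·-5. Therefore 3 | h(j+1).
Hence, by induction on r, the claim holds for every r ≥ 1.
Therefore the largest such d is 3.

d = 3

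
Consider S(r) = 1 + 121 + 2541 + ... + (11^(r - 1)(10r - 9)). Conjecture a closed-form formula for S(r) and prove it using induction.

We claim S(r) = 11^r(r - 1) + 1 for all r ≥ 1.
Base step (r = 1): S(1) = 1, and the closed form gives 1. They agree.
Suppose the result is true for r = j, so S(j) = 11^j(j - 1) + 1.
Then S(j+1) = S(j) + (11^j(10j + 1)) = (11^j(j - 1) + 1) + (11^j(10j + 1)).
Simplifying, S(j+1) = 11^(j + 1)j + 1 = 11^(j+1)((j+1) - 1) + 1,
which is the closed form with r = j+1.
By the principle of mathematical induction, the result holds for all r ≥ 1.

S(r) = 11^r(r - 1) + 1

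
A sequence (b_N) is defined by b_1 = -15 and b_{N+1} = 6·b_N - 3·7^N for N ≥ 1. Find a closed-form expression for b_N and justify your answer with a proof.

b_N = 6^N - 3·7^N

Computing the first terms: b_1 = -15, b_2 = -111, b_3 = -813. This suggests b_N = 6^N - 3·7^N.
When N = 1: the formula gives -15 = -15 = b_1.
Suppose the result is true for N = m, so b_m = 6^m - 3·7^m.
Then b_{m+1} = 6·b_m - 3·7^m = 6·(6^m - 3·7^m) - 3·7^m = 6^(m + 1) - 3·7^(m + 1),
which is the claimed formula at N = m+1.
This completes the induction.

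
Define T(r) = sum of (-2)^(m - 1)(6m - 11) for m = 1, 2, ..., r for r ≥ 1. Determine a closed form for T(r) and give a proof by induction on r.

We claim T(r) = (-2)^r(-2r + 3) - 3 for all r ≥ 1.
Base step (r = 1): T(1) = -5, and the closed form gives -5. They agree.
Inductive step: suppose the statement holds for some m ≥ 1, so T(m) = (-2)^m(-2m + 3) - 3.
Then T(m+1) = T(m) + ((-2)^m(6m - 5)) = ((-2)^m(-2m + 3) - 3) + ((-2)^m(6m - 5)).
Simplifying, T(m+1) = (-2)^(m + 1) + (-2)^(m + 2)m - 3 = (-2)^(m+1)(-2(m+1) + 3) - 3,
which is the closed form with r = m+1.
By the principle of mathematical induction, the result holds for all r ≥ 1.

T(r) = (-2)^r(-2r + 3) - 3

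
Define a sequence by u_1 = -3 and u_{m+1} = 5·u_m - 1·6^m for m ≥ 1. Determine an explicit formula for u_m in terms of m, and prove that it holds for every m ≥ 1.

u_m = 3·5^(m - 1) - 6^m

Computing the first terms: u_1 = -3, u_2 = -21, u_3 = -141. This suggests u_m = 3·5^(m - 1) - 6^m.
For the base case m = 1: the formula gives -3 = -3 = u_1.
Inductive step: assume the claim holds for m = p, so u_p = 3·5^(p - 1) - 6^p.
Then u_{p+1} = 5·u_p - 1·6^p = 5·(3·5^(p - 1) - 6^p) - 1·6^p = 3·5^p - 6^(p + 1) = 3·5^((p+1) - 1) - 6^(p+1),
which is the claimed formula at m = p+1.
Hence, by induction on m, the claim holds for every m ≥ 1.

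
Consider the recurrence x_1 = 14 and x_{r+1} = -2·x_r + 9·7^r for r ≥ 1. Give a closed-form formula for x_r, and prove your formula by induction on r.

x_r = 7(-2)^(r - 1) + 7^r

Computing the first terms: x_1 = 14, x_2 = 35, x_3 = 371. This suggests x_r = 7(-2)^(r - 1) + 7^r.
Base step (r = 1): the formula gives 14 = 14 = x_1.
Suppose the result is true for r = i, so x_i = 7(-2)^(i - 1) + 7^i.
Then x_{i+1} = -2·x_i + 9·7^i = -2·(7(-2)^(i - 1) + 7^i) + 9·7^i = 7(-2)^i + 7^(i + 1) = 7(-2)^((i+1) - 1) + 7^(i+1),
which is the claimed formula at r = i+1.
Hence, by induction on r, the claim holds for every r ≥ 1.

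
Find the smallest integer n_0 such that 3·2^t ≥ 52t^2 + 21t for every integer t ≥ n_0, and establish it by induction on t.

At t = 11: 6144 < 6523, so the inequality fails and n_0 ≥ 12. We prove 3·2^t ≥ 52t^2 + 21t for all t ≥ 12.
Base case (t = 12): 3·2^t = 12288 and 52t^2 + 21t = 7740, so 12288 ≥ 7740.
For the inductive step, assume it holds for an arbitrary k ≥ 12, so 3·2^k ≥ 52k^2 + 21k.
Then 3·2^(k + 1) = 2·(3·2^k) ≥ 2·(52k^2 + 21k).
Also, for k ≥ 12 we have 2·(52k^2 + 21k) ≥ 52(k+1)^2 + 21(k+1), since 2·(52k^2 + 21k) − (52(k+1)^2 + 21(k+1)) = 52k^2 - 83k - 73, which is nonnegative for all k ≥ 12.
Combining, 3·2^(k + 1) ≥ 52(k+1)^2 + 21(k+1).
This completes the induction.
Hence the smallest such n_0 is 12.

n_0 = 12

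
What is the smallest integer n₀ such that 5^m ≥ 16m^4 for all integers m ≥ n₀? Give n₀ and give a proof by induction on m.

At m = 6: 15625 < 20736, so the inequality fails and n₀ ≥ 7. We prove 5^m ≥ 16m^4 for all m ≥ 7.
Base step (m = 7): 5^m = 78125 and 16m^4 = 38416, so 78125 ≥ 38416.
For the inductive step, assume it holds for an arbitrary k ≥ 7, so 5^k ≥ 16k^4.
Then 5^(k + 1) = 5·(5^k) ≥ 5·(16k^4).
Also, for k ≥ 7 we have 5·(16k^4) ≥ 16(k+1)^4, since 5 ≥ (1 + 1/k)^4 for all k ≥ 7.
Combining, 5^(k + 1) ≥ 16(k+1)^4.
By induction, the statement is established for all m ≥ 7.
Hence the smallest such n₀ is 7.

n₀ = 7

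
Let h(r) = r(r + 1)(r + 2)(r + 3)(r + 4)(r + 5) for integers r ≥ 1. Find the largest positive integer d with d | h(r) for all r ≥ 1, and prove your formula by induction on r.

Computing the first values: h(1) = 720 and h(2) = 5040; gcd(720, 5040) = 720, so d ≤ 720.
We prove 720 | r(r + 1)(r + 2)(r + 3)(r + 4)(r + 5) for all r ≥ 1 by induction on r.
For the base case r = 1: h(1) = 720 = 720·(1), so 720 | h(1).
Inductive step: suppose the statement holds for some k ≥ 1, i.e. 720 | h(k). Then
h(k+1) − h(k) = (k+1)·(k+2)·(k+3)·(k+4)·(k+5)·(k+6) − k·(k+1)·(k+2)·(k+3)·(k+4)·(k+5) = (k+1)·(k+2)·(k+3)·(k+4)·(k+5)·[(k+6) − k] = 6·(k+1)·(k+2)·(k+3)·(k+4)·(k+5). The product of 5 consecutive integers is divisible by (5)! = 120, so h(k+1) − h(k) is divisible by 6·120 = 720. By the inductive hypothesis 720 | h(k), hence 720 | h(k+1).
By the principle of mathematical induction, the result holds for all r ≥ 1.
Therefore the largest such d is 720.

d = 720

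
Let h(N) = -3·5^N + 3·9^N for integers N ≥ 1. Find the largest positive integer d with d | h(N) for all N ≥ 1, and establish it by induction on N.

Computing the first values: h(1) = 12 and h(2) = 168; gcd(12, 168) = 12, so d ≤ 12.
We prove 12 | -3·5^N + 3·9^N for all N ≥ 1 by induction on N.
Base case (N = 1): h(1) = 12 = 12·(1), so 12 | h(1).
Suppose the result is true for N = k, i.e. 12 | h(k). Then
h(k+1) − 9·h(k) = (-3·5^(k+1) + 3·9^(k+1)) − 9·(-3·5^k + 3·9^k) = (-3)·5^k·(5 − 9) = (12)·5^k. Since 12 | h(k) by the inductive hypothesis, 12 | 9·h(k); and 12 | 12 since 12 = 12·1. Therefore 12 | h(k+1).
By induction, the statement is established for all N ≥ 1.
Therefore the largest such d is 12.

d = 12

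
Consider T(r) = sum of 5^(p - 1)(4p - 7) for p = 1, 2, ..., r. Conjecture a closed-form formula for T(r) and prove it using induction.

We claim T(r) = 5^r(r - 2) + 2 for all r ≥ 1.
When r = 1: T(1) = -3, and the closed form gives -3. They agree.
For the inductive step, assume it holds for an arbitrary p ≥ 1, so T(p) = 5^p(p - 2) + 2.
Then T(p+1) = T(p) + (5^p(4p - 3)) = (5^p(p - 2) + 2) + (5^p(4p - 3)).
Simplifying, T(p+1) = 5^(p + 1)p - 5^(p + 1) + 2 = 5^(p+1)((p+1) - 2) + 2,
which is the closed form with r = p+1.
By the principle of mathematical induction, the result holds for all r ≥ 1.

T(r) = 5^r(r - 2) + 2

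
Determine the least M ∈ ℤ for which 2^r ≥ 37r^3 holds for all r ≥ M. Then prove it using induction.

At r = 17: 131072 < 181781, so the inequality fails and M ≥ 18. We prove 2^r ≥ 37r^3 for all r ≥ 18.
For the base case r = 18: 2^r = 262144 and 37r^3 = 215784, so 262144 ≥ 215784.
For the inductive step, assume it holds for an arbitrary j ≥ 18, so 2^j ≥ 37j^3.
Then 2^(j + 1) = 2·(2^j) ≥ 2·(37j^3).
Also, for j ≥ 18 we have 2·(37j^3) ≥ 37(j+1)^3, since 2 ≥ (1 + 1/j)^3 for all j ≥ 18.
Combining, 2^(j + 1) ≥ 37(j+1)^3.
By the principle of mathematical induction, the result holds for all r ≥ 18.
Hence the smallest such M is 18.

M = 18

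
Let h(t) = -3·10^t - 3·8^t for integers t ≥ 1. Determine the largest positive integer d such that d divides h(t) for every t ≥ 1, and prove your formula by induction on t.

d = 6

Computing the first values: h(1) = -54 and h(2) = -492; gcd(-54, -492) = 6, so d ≤ 6.
We prove 6 | -3·10^t - 3·8^t for all t ≥ 1 by induction on t.
Base step (t = 1): h(1) = -54 = 6·(-9), so 6 | h(1).
Inductive step: suppose the statement holds for some i ≥ 1, i.e. 6 | h(i). Then
h(i+1) − 10·h(i) = (-3·10^(i+1) - 3·8^(i+1)) − 10·(-3·10^i - 3·8^i) = (-3)·8^i·(8 − 10) = (6)·8^i. Since 6 | h(i) by the inductive hypothesis, 6 | 10·h(i); and 6 | 6 since 6 = 6·1. Therefore 6 | h(i+1).
By the principle of mathematical induction, the result holds for all t ≥ 1.
Therefore the largest such d is 6.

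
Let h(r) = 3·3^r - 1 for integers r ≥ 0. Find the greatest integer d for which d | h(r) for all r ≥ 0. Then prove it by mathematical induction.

Computing the first values: h(0) = 2 and h(1) = 8; gcd(2, 8) = 2, so d ≤ 2.
We prove 2 | 3·3^r - 1 for all r ≥ 0 by induction on r.
Base case (r = 0): h(0) = 2 = 2·(1), so 2 | h(0).
Inductive step: assume the claim holds for r = m, i.e. 2 | h(m). Then
h(m+1) = 3·3^(m+1) - 1 = 3·(3·3^m - 1) + 2 = 3·h(m) + 2. The first term is divisible by 2 by the inductive hypothesis, and 2 is divisible by 2. Hence 2 | h(m+1).
By the principle of mathematical induction, the result holds for all r ≥ 0.
Therefore the largest such d is 2.

d = 2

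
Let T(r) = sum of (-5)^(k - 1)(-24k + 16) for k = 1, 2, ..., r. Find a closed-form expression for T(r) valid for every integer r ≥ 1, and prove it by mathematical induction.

We claim T(r) = 2(-5)^r(2r - 1) + 2 for all r ≥ 1.
When r = 1: T(1) = -8, and the closed form gives -8. They agree.
Suppose the result is true for r = k, so T(k) = 2(-5)^k(2k - 1) + 2.
Then T(k+1) = T(k) + ((-5)^k(-24k - 8)) = (2(-5)^k(2k - 1) + 2) + ((-5)^k(-24k - 8)).
Simplifying, T(k+1) = -20(-5)^k·k - 10(-5)^k + 2 = 2(-5)^(k+1)(2(k+1) - 1) + 2,
which is the closed form with r = k+1.
Hence, by induction on r, the claim holds for every r ≥ 1.

T(r) = 2(-5)^r(2r - 1) + 2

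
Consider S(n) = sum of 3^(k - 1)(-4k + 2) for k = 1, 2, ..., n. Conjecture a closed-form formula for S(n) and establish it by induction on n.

S(n) = 2·3^n(-n + 1) - 2

We claim S(n) = 2·3^n(-n + 1) - 2 for all n ≥ 1.
Base step (n = 1): S(1) = -2, and the closed form gives -2. They agree.
Suppose the result is true for n = k, so S(k) = 2·3^k(-k + 1) - 2.
Then S(k+1) = S(k) + (3^k(-4k - 2)) = (2·3^k(-k + 1) - 2) + (3^k(-4k - 2)).
Simplifying, S(k+1) = -6·3^k·k - 2 = 2·3^(k+1)(-(k+1) + 1) - 2,
which is the closed form with n = k+1.
By induction, the statement is established for all n ≥ 1.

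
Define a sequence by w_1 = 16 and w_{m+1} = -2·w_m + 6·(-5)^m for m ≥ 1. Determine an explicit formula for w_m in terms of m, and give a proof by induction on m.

Computing the first terms: w_1 = 16, w_2 = -62, w_3 = 274. This suggests w_m = -3(-2)^m - 2(-5)^m.
When m = 1: the formula gives 16 = 16 = w_1.
For the inductive step, assume it holds for an arbitrary k ≥ 1, so w_k = -3(-2)^k - 2(-5)^k.
Then w_{k+1} = -2·w_k + 6·(-5)^k = -2·(-3(-2)^k - 2(-5)^k) + 6·(-5)^k = -3(-2)^(k + 1) - 2(-5)^(k + 1),
which is the claimed formula at m = k+1.
Hence, by induction on m, the claim holds for every m ≥ 1.

w_m = -3(-2)^m - 2(-5)^m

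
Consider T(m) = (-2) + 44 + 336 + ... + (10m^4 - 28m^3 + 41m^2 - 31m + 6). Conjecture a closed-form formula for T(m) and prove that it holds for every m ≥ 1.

We claim T(m) = m(2m^4 - 2m^3 + 3m^2 - 2m - 3) for all m ≥ 1.
Base case (m = 1): T(1) = -2, and the closed form gives -2. They agree.
Inductive step: assume the claim holds for m = r, so T(r) = r(2r^4 - 2r^3 + 3r^2 - 2r - 3).
Then T(r+1) = T(r) + (10r^4 + 12r^3 + 17r^2 + 7r - 2) = (r(2r^4 - 2r^3 + 3r^2 - 2r - 3)) + (10r^4 + 12r^3 + 17r^2 + 7r - 2).
Simplifying, T(r+1) = (r + 1)(2r^4 + 6r^3 + 9r^2 + 6r - 2) = (r+1)(2(r+1)^4 - 2(r+1)^3 + 3(r+1)^2 - 2(r+1) - 3),
which is the closed form with m = r+1.
Hence, by induction on m, the claim holds for every m ≥ 1.

T(m) = m(2m^4 - 2m^3 + 3m^2 - 2m - 3)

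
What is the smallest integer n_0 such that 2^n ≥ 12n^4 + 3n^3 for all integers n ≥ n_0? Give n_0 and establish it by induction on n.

At n = 21: 2097152 < 2361555, so the inequality fails and n_0 ≥ 22. We prove 2^n ≥ 12n^4 + 3n^3 for all n ≥ 22.
Base case (n = 22): 2^n = 4194304 and 12n^4 + 3n^3 = 2843016, so 4194304 ≥ 2843016.
For the inductive step, assume it holds for an arbitrary j ≥ 22, so 2^j ≥ 12j^4 + 3j^3.
Then 2^(j + 1) = 2·(2^j) ≥ 2·(12j^4 + 3j^3).
Also, for j ≥ 22 we have 2·(12j^4 + 3j^3) ≥ 12(j+1)^4 + 3(j+1)^3, since 2·(12j^4 + 3j^3) − (12(j+1)^4 + 3(j+1)^3) = 12j^4 - 45j^3 - 81j^2 - 57j - 15, which is nonnegative for all j ≥ 22.
Combining, 2^(j + 1) ≥ 12(j+1)^4 + 3(j+1)^3.
This completes the induction.
Hence the smallest such n_0 is 22.

n_0 = 22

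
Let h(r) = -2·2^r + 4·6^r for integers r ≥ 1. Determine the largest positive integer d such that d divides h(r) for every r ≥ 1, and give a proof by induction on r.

Computing the first values: h(1) = 20 and h(2) = 136; gcd(20, 136) = 4, so d ≤ 4.
We prove 4 | -2·2^r + 4·6^r for all r ≥ 1 by induction on r.
Base step (r = 1): h(1) = 20 = 4·(5), so 4 | h(1).
Inductive step: suppose the statement holds for some k ≥ 1, i.e. 4 | h(k). Then
h(k+1) − 6·h(k) = (-2·2^(k+1) + 4·6^(k+1)) − 6·(-2·2^k + 4·6^k) = (-2)·2^k·(2 − 6) = (8)·2^k. Since 4 | h(k) by the inductive hypothesis, 4 | 6·h(k); and 4 | 8 since 8 = 4·2. Therefore 4 | h(k+1).
By the principle of mathematical induction, the result holds for all r ≥ 1.
Therefore the largest such d is 4.

d = 4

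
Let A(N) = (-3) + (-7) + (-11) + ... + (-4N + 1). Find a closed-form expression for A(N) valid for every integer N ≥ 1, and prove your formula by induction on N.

A(N) = -N(2N + 1)

We claim A(N) = -N(2N + 1) for all N ≥ 1.
Base case (N = 1): A(1) = -3, and the closed form gives -3. They agree.
Suppose the result is true for N = p, so A(p) = p(-2p - 1).
Then A(p+1) = A(p) + (-4p - 3) = (p(-2p - 1)) + (-4p - 3).
Simplifying, A(p+1) = -(p + 1)(2p + 3) = -(p+1)(2(p+1) + 1),
which is the closed form with N = p+1.
Hence, by induction on N, the claim holds for every N ≥ 1.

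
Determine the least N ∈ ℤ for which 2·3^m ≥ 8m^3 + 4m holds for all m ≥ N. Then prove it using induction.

At m = 6: 1458 < 1752, so the inequality fails and N ≥ 7. We prove 2·3^m ≥ 8m^3 + 4m for all m ≥ 7.
For the base case m = 7: 2·3^m = 4374 and 8m^3 + 4m = 2772, so 4374 ≥ 2772.
Suppose the result is true for m = p, so 2·3^p ≥ 8p^3 + 4p.
Then 2·3^(p + 1) = 3·(2·3^p) ≥ 3·(8p^3 + 4p).
Also, for p ≥ 7 we have 3·(8p^3 + 4p) ≥ 8(p+1)^3 + 4(p+1), since 3·(8p^3 + 4p) − (8(p+1)^3 + 4(p+1)) = 16p^3 - 24p^2 - 16p - 12, which is nonnegative for all p ≥ 7.
Combining, 2·3^(p + 1) ≥ 8(p+1)^3 + 4(p+1).
By induction, the statement is established for all m ≥ 7.
Hence the smallest such N is 7.

N = 7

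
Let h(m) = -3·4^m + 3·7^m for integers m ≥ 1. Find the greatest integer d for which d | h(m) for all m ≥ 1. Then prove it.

Computing the first values: h(1) = 9 and h(2) = 99; gcd(9, 99) = 9, so d ≤ 9.
We prove 9 | -3·4^m + 3·7^m for all m ≥ 1 by induction on m.
For the base case m = 1: h(1) = 9 = 9·(1), so 9 | h(1).
Inductive step: assume the claim holds for m = k, i.e. 9 | h(k). Then
h(k+1) − 7·h(k) = (-3·4^(k+1) + 3·7^(k+1)) − 7·(-3·4^k + 3·7^k) = (-3)·4^k·(4 − 7) = (9)·4^k. Since 9 | h(k) by the inductive hypothesis, 9 | 7·h(k); and 9 | 9 since 9 = 9·1. Therefore 9 | h(k+1).
By induction, the statement is established for all m ≥ 1.
Therefore the largest such d is 9.

d = 9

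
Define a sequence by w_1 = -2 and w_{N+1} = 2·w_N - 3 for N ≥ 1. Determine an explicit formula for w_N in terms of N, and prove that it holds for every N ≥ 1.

w_N = -5·2^(N - 1) + 3

Computing the first terms: w_1 = -2, w_2 = -7, w_3 = -17. This suggests w_N = -5·2^(N - 1) + 3.
When N = 1: the formula gives -2 = -2 = w_1.
Inductive step: assume the claim holds for N = p, so w_p = -5·2^(p - 1) + 3.
Then w_{p+1} = 2·w_p - 3 = 2·(-5·2^(p - 1) + 3) - 3 = -5·2^p + 3 = -5·2^((p+1) - 1) + 3,
which is the claimed formula at N = p+1.
Hence, by induction on N, the claim holds for every N ≥ 1.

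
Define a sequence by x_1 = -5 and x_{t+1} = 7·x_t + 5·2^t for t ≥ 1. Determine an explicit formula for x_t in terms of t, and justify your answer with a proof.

Computing the first terms: x_1 = -5, x_2 = -25, x_3 = -155. This suggests x_t = -2^t - 3·7^(t - 1).
Base step (t = 1): the formula gives -5 = -5 = x_1.
Inductive step: suppose the statement holds for some m ≥ 1, so x_m = -2^m - 3·7^(m - 1).
Then x_{m+1} = 7·x_m + 5·2^m = 7·(-2^m - 3·7^(m - 1)) + 5·2^m = -2^(m + 1) - 3·7^m = -2^(m+1) - 3·7^((m+1) - 1),
which is the claimed formula at t = m+1.
Hence, by induction on t, the claim holds for every t ≥ 1.

x_t = -2^t - 3·7^(t - 1)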